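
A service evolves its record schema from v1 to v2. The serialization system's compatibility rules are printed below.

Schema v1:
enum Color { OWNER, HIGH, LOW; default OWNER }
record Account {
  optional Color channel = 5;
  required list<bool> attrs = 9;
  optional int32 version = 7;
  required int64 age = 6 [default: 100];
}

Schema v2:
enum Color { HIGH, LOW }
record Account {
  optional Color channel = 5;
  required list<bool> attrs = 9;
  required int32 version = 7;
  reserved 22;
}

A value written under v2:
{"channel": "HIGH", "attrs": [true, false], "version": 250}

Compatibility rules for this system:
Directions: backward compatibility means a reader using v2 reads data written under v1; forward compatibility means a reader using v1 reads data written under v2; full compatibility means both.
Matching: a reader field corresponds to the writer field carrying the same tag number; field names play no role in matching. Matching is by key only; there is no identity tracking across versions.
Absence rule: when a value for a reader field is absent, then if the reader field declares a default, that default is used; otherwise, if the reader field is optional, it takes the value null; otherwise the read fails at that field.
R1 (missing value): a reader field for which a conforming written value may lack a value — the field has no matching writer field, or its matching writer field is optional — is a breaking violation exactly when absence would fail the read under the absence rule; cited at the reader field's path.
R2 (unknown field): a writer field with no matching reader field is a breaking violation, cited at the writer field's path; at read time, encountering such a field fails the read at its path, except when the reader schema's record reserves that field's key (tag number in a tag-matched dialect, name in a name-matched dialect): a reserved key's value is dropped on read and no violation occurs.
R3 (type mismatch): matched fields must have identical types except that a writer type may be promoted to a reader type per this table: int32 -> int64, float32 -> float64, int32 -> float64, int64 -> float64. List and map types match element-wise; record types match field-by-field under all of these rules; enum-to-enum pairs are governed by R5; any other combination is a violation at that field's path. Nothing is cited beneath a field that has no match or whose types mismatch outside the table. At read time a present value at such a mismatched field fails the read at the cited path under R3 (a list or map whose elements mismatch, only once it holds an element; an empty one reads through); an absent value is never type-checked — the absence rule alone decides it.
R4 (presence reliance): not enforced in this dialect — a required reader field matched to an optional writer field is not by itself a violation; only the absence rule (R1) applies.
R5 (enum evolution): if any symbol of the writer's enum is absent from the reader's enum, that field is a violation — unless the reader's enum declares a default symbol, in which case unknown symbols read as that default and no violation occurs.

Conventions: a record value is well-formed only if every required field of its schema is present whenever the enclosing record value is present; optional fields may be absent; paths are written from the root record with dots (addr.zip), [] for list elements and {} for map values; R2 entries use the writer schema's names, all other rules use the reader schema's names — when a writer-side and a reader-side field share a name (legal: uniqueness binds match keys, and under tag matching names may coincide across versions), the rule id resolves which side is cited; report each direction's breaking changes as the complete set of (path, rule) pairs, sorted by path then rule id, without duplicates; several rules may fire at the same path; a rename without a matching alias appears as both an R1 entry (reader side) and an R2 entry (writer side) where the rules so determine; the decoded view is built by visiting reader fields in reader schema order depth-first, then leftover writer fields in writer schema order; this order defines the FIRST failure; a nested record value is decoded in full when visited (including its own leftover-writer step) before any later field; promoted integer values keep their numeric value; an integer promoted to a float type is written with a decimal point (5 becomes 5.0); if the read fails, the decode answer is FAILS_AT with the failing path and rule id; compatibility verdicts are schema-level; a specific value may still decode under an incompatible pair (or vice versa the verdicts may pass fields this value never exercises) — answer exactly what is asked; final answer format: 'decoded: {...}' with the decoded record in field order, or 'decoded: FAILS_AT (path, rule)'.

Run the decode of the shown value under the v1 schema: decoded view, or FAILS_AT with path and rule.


decoded: {"channel": "HIGH", "attrs": [true, false], "version": 250, "age": 100}

each type pair in Account: writer, then reader
decode walk for Account under reader schema v1:
  channel := "HIGH"
  attrs := [true, false]
  version := 250
  age := 100 (absent -> default)
  => decoded: {"channel": "HIGH", "attrs": [true, false], "version": 250, "age": 100}
the rest of the Account diff is inert for this question:
  enum Color (field channel in record Account): symbol OWNER removed (it was the default; the default is cleared) -> matters for Account compatibility verdicts, not for this value's decode
  field version in record Account: optional changed to required -> matters for Account compatibility verdicts, not for this value's decode
  removed field age from record Account -> matters for Account compatibility verdicts, not for this value's decode


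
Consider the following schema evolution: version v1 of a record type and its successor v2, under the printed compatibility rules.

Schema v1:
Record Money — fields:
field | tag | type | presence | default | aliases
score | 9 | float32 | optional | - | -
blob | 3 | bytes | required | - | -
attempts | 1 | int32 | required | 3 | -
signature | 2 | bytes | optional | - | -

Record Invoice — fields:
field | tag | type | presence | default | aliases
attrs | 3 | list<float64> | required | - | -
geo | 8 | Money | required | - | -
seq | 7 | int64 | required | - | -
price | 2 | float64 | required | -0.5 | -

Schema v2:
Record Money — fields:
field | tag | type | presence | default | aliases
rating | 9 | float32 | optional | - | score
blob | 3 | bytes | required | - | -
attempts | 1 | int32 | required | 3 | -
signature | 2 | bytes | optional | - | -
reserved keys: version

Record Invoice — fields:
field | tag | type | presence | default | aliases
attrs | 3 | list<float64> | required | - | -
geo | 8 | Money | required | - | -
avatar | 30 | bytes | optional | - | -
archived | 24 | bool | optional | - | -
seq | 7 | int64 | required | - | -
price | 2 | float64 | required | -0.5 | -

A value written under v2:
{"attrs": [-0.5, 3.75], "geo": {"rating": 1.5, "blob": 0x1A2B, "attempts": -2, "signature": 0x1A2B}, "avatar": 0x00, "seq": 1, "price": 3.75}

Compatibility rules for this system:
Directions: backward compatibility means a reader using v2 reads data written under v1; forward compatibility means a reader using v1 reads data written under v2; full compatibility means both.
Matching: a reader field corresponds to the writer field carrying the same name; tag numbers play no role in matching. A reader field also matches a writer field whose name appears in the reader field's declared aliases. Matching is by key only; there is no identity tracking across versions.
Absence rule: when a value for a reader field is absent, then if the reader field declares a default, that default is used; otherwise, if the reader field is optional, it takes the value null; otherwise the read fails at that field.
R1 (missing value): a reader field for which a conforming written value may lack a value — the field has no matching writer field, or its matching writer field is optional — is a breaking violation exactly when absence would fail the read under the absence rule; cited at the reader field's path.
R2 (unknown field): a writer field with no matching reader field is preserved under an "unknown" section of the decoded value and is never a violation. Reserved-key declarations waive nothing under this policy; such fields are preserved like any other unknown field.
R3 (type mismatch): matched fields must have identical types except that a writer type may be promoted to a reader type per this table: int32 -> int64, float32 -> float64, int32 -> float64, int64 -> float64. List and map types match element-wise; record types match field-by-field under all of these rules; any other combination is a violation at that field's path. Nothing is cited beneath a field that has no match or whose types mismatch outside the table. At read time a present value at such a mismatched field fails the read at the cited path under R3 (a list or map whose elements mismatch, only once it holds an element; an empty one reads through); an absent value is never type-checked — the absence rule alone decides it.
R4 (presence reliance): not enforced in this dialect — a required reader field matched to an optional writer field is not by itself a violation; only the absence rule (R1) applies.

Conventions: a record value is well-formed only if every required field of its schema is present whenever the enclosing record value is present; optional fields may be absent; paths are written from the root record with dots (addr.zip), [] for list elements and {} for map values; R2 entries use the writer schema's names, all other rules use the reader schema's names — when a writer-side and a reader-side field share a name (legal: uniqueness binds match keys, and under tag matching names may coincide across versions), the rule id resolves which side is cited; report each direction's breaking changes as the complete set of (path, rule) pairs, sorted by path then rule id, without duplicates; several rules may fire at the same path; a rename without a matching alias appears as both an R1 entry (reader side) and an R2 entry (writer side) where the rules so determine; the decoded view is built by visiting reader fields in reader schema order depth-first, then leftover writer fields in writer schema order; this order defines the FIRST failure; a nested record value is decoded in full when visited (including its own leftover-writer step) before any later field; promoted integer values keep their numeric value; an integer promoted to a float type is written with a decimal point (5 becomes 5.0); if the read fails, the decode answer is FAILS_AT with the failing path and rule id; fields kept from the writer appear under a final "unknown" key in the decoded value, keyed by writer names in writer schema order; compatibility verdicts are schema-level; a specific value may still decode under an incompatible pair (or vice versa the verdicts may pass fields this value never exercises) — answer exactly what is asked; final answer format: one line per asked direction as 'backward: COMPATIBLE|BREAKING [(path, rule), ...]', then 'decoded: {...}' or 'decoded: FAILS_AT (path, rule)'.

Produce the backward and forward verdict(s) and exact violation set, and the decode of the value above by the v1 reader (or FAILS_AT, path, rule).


backward: COMPATIBLE []; forward: COMPATIBLE []; decoded: {"attrs": [-0.5, 3.75], "geo": {"score": null, "blob": 0x1A2B, "attempts": -2, "signature": 0x1A2B, "unknown": {"rating": 1.5}}, "seq": 1, "price": 3.75, "unknown": {"avatar": 0x00}}

each type pair in Invoice: writer, then reader
checking backward for Invoice: reader v2 against writer v1:
  attrs: paired with writer attrs (list<float64> -> list<float64>; writer required)
  geo: paired with writer geo (Money -> Money; writer required)
  avatar has no writer counterpart
  archived has no writer counterpart
  seq: paired with writer seq (int64 -> int64; writer required)
  price: paired with writer price (float64 -> float64; writer required)
  geo.rating: paired with writer geo.score (float32 -> float32; writer optional)
  geo.blob: paired with writer geo.blob (bytes -> bytes; writer required)
  geo.attempts: paired with writer geo.attempts (int32 -> int32; writer required)
  geo.signature: paired with writer geo.signature (bytes -> bytes; writer optional)
  nothing fires on Invoice: backward is COMPATIBLE
checking forward for Invoice: reader v1 against writer v2:
  attrs: paired with writer attrs (list<float64> -> list<float64>; writer required)
  geo: paired with writer geo (Money -> Money; writer required)
  seq: paired with writer seq (int64 -> int64; writer required)
  price: paired with writer price (float64 -> float64; writer required)
  avatar (writer side), unknown to reader
  archived (writer side), unknown to reader
  geo.score has no writer counterpart
  geo.blob: paired with writer geo.blob (bytes -> bytes; writer required)
  geo.attempts: paired with writer geo.attempts (int32 -> int32; writer required)
  geo.signature: paired with writer geo.signature (bytes -> bytes; writer optional)
  geo.rating (writer side), unknown to reader
  nothing fires on Invoice: forward is COMPATIBLE
decode (reader v1):
  attrs := [-0.5, 3.75]
  geo.score := null (missing; optional => null)
  geo.blob := 0x1A2B
  geo.attempts := -2
  geo.signature := 0x1A2B
  writer geo.rating: kept under "unknown"
  seq := 1
  price := 3.75
  writer avatar: kept under "unknown"
  => decoded: {"attrs": [-0.5, 3.75], "geo": {"score": null, "blob": 0x1A2B, "attempts": -2, "signature": 0x1A2B, "unknown": {"rating": 1.5}}, "seq": 1, "price": 3.75, "unknown": {"avatar": 0x00}}


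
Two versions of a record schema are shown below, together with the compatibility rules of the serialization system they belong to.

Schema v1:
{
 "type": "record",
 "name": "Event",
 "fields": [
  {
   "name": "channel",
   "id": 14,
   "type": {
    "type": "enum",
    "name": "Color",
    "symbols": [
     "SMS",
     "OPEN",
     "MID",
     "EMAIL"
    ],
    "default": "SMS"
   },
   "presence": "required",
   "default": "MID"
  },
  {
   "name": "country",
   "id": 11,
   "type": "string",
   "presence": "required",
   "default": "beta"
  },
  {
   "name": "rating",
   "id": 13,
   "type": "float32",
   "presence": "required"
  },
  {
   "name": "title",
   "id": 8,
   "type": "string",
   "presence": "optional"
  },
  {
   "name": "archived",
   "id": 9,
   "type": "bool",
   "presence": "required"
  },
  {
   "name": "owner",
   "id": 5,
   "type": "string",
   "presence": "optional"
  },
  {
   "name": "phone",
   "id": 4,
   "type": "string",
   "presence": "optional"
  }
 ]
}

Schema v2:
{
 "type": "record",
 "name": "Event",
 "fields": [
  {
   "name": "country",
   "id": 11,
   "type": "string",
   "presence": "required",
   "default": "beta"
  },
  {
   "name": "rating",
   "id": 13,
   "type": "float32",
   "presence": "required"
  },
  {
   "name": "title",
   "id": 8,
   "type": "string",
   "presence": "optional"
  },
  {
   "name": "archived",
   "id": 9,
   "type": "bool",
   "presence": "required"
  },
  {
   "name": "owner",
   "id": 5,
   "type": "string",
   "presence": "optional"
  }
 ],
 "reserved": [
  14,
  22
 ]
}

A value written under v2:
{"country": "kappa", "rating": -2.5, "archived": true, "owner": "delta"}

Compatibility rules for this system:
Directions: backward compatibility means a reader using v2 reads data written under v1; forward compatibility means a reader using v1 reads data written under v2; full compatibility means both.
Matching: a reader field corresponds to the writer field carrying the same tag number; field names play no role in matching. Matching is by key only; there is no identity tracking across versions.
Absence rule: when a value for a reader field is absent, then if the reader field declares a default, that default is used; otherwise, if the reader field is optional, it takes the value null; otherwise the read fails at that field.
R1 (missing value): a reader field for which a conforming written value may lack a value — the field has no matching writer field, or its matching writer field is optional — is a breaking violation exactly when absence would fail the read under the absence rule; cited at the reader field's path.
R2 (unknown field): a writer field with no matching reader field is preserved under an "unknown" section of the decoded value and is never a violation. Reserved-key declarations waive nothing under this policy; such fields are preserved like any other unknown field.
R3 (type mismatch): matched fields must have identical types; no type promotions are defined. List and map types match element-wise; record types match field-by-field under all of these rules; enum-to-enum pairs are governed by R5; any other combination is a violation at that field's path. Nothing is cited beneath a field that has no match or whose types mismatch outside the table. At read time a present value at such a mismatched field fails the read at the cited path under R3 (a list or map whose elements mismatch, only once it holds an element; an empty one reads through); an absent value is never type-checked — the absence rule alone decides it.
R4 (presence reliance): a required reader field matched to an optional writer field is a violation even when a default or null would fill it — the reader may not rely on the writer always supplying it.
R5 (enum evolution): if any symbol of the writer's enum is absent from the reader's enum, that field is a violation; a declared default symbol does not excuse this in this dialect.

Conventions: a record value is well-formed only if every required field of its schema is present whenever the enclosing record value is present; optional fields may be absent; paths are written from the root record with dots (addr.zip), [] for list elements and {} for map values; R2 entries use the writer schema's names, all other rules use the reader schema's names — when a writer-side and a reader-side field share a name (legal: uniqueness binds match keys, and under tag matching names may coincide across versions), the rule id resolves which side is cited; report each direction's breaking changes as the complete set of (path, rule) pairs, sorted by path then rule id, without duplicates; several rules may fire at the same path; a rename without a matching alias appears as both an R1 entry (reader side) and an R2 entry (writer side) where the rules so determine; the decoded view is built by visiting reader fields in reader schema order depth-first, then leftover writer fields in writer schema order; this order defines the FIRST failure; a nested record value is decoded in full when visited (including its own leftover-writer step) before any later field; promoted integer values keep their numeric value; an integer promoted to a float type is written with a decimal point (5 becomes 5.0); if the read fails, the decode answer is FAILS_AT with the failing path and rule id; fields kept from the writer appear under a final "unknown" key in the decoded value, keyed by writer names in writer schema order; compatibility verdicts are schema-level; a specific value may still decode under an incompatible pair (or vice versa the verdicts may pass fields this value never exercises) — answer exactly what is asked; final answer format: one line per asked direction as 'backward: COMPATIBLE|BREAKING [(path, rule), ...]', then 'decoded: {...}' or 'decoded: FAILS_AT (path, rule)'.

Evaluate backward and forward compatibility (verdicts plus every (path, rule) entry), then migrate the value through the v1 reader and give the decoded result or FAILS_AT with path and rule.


backward: COMPATIBLE []; forward: COMPATIBLE []; decoded: {"channel": "MID", "country": "kappa", "rating": -2.5, "title": null, "archived": true, "owner": "delta", "phone": null}

arrows below run writer -> reader for Event
backward on Event — v2 reading data written by v1:
  writer required, string -> string: reader country maps from writer country
  writer required, float32 -> float32: reader rating maps from writer rating
  writer optional, string -> string: reader title maps from writer title
  writer required, bool -> bool: reader archived maps from writer archived
  writer optional, string -> string: reader owner maps from writer owner
  writer field channel has no reader counterpart
  writer field phone has no reader counterpart
  nothing fires on Event: backward is COMPATIBLE
forward on Event — v1 reading data written by v2:
  channel has no writer counterpart
  writer required, string -> string: reader country maps from writer country
  writer required, float32 -> float32: reader rating maps from writer rating
  writer optional, string -> string: reader title maps from writer title
  writer required, bool -> bool: reader archived maps from writer archived
  writer optional, string -> string: reader owner maps from writer owner
  phone has no writer counterpart
  nothing fires on Event: forward is COMPATIBLE
decoding the Event value with the v1 reader:
  channel := "MID" (absent -> default)
  country := "kappa"
  rating := -2.5
  title := null (absent, optional -> null)
  archived := true
  owner := "delta"
  phone := null (absent, optional -> null)
  => decoded: {"channel": "MID", "country": "kappa", "rating": -2.5, "title": null, "archived": true, "owner": "delta", "phone": null}


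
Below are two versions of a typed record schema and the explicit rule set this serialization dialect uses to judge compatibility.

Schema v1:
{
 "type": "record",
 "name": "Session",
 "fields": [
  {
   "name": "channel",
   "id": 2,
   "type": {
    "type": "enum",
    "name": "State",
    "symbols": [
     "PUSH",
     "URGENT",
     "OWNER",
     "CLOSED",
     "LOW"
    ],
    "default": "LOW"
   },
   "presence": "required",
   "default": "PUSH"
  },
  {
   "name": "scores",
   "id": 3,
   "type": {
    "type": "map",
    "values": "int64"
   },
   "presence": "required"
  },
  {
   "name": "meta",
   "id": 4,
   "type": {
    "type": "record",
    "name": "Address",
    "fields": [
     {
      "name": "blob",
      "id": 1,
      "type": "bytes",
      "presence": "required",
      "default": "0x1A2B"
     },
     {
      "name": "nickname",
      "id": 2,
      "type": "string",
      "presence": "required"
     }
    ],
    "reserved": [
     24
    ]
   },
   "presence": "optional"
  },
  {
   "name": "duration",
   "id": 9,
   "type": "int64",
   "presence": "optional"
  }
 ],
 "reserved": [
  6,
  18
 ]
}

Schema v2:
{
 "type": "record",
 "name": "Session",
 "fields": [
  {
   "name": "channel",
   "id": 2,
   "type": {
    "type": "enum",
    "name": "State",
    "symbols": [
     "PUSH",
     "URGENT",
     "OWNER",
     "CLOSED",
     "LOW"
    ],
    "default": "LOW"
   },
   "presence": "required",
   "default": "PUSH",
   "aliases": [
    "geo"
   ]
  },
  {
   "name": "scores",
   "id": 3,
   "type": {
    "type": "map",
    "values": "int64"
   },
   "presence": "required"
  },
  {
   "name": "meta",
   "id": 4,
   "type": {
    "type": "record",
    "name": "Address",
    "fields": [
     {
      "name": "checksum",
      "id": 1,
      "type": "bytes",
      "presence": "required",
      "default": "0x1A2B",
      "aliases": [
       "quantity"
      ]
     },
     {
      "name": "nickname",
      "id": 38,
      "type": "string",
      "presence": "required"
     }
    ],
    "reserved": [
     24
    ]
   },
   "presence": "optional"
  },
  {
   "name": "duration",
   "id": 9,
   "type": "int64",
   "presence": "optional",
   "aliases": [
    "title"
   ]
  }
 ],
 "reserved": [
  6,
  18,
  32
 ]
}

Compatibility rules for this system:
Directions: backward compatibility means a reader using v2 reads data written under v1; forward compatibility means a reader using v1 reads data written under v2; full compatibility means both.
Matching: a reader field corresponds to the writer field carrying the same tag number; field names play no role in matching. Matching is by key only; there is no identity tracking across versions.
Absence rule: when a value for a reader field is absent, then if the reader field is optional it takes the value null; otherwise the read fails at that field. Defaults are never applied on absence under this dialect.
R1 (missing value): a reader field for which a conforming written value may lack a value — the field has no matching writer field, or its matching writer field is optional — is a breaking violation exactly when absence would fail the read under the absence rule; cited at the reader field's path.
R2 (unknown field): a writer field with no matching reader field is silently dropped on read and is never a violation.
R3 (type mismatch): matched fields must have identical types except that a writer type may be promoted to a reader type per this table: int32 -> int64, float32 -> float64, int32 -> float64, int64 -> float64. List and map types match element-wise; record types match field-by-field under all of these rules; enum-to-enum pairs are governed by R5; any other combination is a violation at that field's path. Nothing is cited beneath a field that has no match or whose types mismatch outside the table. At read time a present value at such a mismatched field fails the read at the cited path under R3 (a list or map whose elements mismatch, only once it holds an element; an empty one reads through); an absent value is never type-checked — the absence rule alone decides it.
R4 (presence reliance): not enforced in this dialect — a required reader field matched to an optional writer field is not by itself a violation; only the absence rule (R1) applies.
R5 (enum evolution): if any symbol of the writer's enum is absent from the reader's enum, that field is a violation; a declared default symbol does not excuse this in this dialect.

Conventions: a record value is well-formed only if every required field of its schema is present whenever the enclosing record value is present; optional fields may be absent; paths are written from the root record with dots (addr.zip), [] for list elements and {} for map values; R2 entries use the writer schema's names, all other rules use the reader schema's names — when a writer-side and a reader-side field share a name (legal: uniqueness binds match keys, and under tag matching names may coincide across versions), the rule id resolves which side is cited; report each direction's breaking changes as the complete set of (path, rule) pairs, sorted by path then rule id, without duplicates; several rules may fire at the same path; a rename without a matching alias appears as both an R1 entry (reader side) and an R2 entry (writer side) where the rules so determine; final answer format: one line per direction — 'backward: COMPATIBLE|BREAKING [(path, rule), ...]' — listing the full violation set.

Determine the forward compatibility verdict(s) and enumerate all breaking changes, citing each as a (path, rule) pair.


arrows below run writer -> reader for Session
forward on Session — v1 reading data written by v2:
  channel: paired with writer channel (State -> State; writer required)
  scores: paired with writer scores (map<string, int64> -> map<string, int64>; writer required)
  meta: paired with writer meta (Address -> Address; writer optional)
  duration: paired with writer duration (int64 -> int64; writer optional)
  meta.blob: paired with writer meta.checksum (bytes -> bytes; writer required)
  no writer field matches reader meta.nickname
  writer meta.nickname: unknown to reader
  violation R1 at meta.nickname
  => forward: BREAKING (1)
diffs on Session not affecting the asked answer:
  renamed field blob to checksum in record Address -> fires no rule on Session, leaving the asked answer as it is

forward: BREAKING [(meta.nickname, R1)]


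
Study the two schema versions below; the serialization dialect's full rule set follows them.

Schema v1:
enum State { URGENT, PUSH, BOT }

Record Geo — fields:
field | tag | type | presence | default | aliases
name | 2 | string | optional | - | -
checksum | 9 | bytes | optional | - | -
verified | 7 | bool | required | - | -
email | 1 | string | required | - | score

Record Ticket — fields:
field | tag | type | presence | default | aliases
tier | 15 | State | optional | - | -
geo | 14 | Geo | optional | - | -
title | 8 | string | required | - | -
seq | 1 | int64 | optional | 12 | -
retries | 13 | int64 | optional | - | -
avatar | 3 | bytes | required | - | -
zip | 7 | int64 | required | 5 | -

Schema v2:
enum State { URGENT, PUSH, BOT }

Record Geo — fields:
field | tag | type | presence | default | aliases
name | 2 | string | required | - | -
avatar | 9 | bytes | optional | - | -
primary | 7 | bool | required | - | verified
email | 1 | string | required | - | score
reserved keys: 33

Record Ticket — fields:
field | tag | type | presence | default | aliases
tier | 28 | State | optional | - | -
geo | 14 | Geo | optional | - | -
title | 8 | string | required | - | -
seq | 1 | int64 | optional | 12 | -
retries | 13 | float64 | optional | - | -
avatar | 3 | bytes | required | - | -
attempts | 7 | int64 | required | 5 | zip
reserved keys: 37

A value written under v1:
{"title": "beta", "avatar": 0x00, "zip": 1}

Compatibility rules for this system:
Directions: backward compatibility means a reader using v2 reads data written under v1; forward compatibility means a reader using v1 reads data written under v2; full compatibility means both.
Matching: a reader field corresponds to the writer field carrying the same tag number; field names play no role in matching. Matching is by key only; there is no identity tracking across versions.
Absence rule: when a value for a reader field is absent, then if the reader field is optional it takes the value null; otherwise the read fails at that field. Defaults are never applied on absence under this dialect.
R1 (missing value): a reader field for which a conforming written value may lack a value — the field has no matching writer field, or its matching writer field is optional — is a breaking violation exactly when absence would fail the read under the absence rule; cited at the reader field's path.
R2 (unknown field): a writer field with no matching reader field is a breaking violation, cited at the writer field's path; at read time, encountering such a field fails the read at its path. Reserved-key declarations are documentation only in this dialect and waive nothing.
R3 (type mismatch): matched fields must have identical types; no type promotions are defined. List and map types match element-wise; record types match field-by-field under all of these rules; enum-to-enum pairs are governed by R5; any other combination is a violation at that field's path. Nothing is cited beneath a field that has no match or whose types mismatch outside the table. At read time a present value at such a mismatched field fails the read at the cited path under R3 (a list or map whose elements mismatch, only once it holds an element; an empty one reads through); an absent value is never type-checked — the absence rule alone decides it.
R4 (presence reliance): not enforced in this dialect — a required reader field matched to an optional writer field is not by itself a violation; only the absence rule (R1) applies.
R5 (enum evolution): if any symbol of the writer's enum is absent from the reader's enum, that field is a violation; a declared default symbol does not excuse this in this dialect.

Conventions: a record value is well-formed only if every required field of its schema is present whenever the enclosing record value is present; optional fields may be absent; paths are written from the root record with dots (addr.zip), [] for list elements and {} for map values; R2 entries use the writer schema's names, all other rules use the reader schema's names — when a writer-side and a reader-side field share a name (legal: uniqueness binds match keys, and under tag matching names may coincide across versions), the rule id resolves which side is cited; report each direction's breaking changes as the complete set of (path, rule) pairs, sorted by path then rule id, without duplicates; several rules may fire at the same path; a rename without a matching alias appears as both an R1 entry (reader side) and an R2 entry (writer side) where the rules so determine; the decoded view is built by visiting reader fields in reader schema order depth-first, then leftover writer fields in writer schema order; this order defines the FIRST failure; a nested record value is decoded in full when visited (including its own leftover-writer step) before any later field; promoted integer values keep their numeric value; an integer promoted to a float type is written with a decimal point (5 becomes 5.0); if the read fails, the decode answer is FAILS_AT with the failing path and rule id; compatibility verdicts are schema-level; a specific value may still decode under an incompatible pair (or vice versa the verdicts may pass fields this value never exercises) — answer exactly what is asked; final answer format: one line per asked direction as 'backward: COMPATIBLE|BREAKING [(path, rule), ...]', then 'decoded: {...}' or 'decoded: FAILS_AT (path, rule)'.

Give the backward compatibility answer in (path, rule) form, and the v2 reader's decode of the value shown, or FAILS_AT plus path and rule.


backward: BREAKING [(geo.name, R1), (retries, R3), (tier, R2)]; decoded: {"tier": null, "geo": null, "title": "beta", "seq": null, "retries": null, "avatar": 0x00, "attempts": 1}

arrows below run writer -> reader for Ticket
backward on Ticket — v2 reading data written by v1:
  tier: no writer match
  writer optional, Geo -> Geo: reader geo maps from writer geo
  writer required, string -> string: reader title maps from writer title
  writer optional, int64 -> int64: reader seq maps from writer seq
  writer optional, int64 -> float64: reader retries maps from writer retries
  writer required, bytes -> bytes: reader avatar maps from writer avatar
  writer required, int64 -> int64: reader attempts maps from writer zip
  leftover writer field: tier
  writer optional, string -> string: reader geo.name maps from writer geo.name
  writer optional, bytes -> bytes: reader geo.avatar maps from writer geo.checksum
  writer required, bool -> bool: reader geo.primary maps from writer geo.verified
  writer required, string -> string: reader geo.email maps from writer geo.email
  rule R1 violated at geo.name
  rule R3 violated at retries
  rule R2 violated at tier
  => backward verdict for Ticket: BREAKING, 3 violation(s)
decoding the Ticket value with the v2 reader:
  tier := null (not supplied -> null)
  geo := null (not supplied -> null)
  title := "beta"
  seq := null (not supplied -> null)
  retries := null (not supplied -> null)
  avatar := 0x00
  attempts := 1 (from writer zip)
  => decoded: {"tier": null, "geo": null, "title": "beta", "seq": null, "retries": null, "avatar": 0x00, "attempts": 1}
remaining Ticket differences; none change what is asked:
  renamed field verified to primary in record Geo (alias verified declared on the renamed field) -> inert for the asked Ticket verdict: nothing fires
  renamed field checksum to avatar in record Geo -> inert for the asked Ticket verdict: nothing fires


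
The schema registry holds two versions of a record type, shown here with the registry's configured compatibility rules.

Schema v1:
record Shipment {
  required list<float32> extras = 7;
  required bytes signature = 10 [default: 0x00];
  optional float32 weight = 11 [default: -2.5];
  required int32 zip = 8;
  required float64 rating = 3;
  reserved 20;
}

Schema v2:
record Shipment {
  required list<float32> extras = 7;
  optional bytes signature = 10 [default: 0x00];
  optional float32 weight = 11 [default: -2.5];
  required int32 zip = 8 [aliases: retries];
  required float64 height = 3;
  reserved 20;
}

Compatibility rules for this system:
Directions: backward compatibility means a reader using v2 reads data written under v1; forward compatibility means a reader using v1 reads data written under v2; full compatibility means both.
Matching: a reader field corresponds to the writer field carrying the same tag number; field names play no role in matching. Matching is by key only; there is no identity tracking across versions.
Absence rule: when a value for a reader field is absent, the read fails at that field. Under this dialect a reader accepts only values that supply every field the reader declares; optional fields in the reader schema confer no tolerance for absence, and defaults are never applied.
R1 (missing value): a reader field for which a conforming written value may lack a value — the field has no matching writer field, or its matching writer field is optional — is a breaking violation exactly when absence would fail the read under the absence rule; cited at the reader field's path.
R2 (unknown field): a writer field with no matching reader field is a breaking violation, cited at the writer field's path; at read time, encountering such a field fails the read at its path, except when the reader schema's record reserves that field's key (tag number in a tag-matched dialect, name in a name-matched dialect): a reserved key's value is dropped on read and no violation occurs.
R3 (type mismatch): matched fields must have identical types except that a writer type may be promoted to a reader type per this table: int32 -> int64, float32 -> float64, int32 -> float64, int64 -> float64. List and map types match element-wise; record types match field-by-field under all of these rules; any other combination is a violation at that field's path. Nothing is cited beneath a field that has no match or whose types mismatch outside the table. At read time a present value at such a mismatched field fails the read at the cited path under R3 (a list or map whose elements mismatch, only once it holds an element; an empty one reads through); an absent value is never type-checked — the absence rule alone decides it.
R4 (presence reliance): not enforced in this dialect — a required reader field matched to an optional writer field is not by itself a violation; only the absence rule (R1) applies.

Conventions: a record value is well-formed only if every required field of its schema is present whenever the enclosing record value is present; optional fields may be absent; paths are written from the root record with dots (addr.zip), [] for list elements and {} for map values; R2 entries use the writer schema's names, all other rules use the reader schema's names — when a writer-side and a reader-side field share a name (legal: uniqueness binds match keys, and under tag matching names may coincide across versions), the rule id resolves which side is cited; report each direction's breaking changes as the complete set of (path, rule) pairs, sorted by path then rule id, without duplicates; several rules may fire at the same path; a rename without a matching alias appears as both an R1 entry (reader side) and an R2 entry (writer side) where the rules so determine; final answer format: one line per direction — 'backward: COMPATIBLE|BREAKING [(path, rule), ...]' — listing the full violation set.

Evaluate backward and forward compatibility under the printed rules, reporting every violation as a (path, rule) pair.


in Shipment below, arrows point writer -> reader
backward pass over Shipment, reader schema v2, writer schema v1:
  list<float32> -> list<float32>, writer required: extras aligns to extras
  bytes -> bytes, writer required: signature aligns to signature
  float32 -> float32, writer optional: weight aligns to weight
  int32 -> int32, writer required: zip aligns to zip
  float64 -> float64, writer required: height aligns to rating
  rule R1 violated at weight
  => backward: BREAKING (1)
forward pass over Shipment, reader schema v1, writer schema v2:
  list<float32> -> list<float32>, writer required: extras aligns to extras
  bytes -> bytes, writer optional: signature aligns to signature
  float32 -> float32, writer optional: weight aligns to weight
  int32 -> int32, writer required: zip aligns to zip
  float64 -> float64, writer required: rating aligns to height
  rule R1 violated at signature
  rule R1 violated at weight
  => forward: BREAKING (2)

backward: BREAKING [(weight, R1)]; forward: BREAKING [(signature, R1), (weight, R1)]


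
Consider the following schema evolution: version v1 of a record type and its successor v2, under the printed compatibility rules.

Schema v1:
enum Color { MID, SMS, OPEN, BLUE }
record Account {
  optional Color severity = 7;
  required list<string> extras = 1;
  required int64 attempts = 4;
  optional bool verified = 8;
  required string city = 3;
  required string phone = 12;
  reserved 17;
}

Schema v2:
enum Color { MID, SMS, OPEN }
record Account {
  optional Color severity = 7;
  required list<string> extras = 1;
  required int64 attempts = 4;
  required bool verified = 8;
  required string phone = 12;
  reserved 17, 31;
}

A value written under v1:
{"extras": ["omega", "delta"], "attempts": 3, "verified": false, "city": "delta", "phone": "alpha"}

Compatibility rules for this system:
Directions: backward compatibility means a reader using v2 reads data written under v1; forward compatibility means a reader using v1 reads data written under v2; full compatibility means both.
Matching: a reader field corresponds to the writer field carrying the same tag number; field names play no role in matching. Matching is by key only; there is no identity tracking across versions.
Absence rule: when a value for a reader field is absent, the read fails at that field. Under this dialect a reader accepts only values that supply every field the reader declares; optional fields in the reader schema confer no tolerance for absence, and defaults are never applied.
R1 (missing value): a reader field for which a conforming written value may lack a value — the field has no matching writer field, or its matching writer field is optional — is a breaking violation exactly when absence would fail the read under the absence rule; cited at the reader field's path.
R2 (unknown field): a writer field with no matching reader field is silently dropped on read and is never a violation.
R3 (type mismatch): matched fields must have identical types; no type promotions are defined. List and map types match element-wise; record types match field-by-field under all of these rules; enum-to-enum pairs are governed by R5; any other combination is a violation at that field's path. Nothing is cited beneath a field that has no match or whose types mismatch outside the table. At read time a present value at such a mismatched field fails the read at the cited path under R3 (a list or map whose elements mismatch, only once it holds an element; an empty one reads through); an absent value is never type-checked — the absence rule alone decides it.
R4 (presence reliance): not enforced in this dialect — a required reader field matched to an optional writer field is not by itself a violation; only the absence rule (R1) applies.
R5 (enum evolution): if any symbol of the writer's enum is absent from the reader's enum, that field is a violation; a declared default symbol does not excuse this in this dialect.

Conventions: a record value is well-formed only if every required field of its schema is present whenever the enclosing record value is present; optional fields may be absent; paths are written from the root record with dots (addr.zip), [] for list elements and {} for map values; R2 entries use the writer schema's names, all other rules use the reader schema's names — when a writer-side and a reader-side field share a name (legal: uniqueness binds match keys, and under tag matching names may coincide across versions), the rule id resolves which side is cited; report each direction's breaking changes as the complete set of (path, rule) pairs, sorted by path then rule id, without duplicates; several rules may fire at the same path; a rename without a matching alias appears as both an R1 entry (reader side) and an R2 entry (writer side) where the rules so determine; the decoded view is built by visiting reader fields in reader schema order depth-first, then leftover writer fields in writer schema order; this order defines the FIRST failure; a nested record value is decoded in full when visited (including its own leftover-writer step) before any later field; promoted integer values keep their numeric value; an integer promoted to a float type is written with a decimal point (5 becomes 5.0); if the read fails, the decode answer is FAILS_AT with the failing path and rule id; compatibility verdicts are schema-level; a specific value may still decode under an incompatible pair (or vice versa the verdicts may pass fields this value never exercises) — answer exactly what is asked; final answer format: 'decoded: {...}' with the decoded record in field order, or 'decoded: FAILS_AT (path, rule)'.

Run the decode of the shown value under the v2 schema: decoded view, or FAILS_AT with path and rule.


decoded: FAILS_AT (severity, R1)

in Account below, arrows point writer -> reader
migrating the Account value to v2:
  read fails at severity under R1 (no fill)
  => FAILS_AT (severity, R1)
checking off the Account differences that do not matter here:
  field verified in record Account: optional changed to required -> changes Account's schema-level verdicts only — the decode of this value is the same
  removed field city from record Account -> changes Account's schema-level verdicts only — the decode of this value is the same
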